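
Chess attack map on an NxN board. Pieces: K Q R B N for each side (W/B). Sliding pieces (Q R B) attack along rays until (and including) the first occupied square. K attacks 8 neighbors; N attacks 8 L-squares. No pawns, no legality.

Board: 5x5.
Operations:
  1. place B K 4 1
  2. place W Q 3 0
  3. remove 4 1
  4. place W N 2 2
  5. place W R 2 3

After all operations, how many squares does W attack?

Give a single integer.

Op 1: place BK@(4,1)
Op 2: place WQ@(3,0)
Op 3: remove (4,1)
Op 4: place WN@(2,2)
Op 5: place WR@(2,3)
Per-piece attacks for W:
  WN@(2,2): attacks (3,4) (4,3) (1,4) (0,3) (3,0) (4,1) (1,0) (0,1)
  WR@(2,3): attacks (2,4) (2,2) (3,3) (4,3) (1,3) (0,3) [ray(0,-1) blocked at (2,2)]
  WQ@(3,0): attacks (3,1) (3,2) (3,3) (3,4) (4,0) (2,0) (1,0) (0,0) (4,1) (2,1) (1,2) (0,3)
Union (19 distinct): (0,0) (0,1) (0,3) (1,0) (1,2) (1,3) (1,4) (2,0) (2,1) (2,2) (2,4) (3,0) (3,1) (3,2) (3,3) (3,4) (4,0) (4,1) (4,3)

Answer: 19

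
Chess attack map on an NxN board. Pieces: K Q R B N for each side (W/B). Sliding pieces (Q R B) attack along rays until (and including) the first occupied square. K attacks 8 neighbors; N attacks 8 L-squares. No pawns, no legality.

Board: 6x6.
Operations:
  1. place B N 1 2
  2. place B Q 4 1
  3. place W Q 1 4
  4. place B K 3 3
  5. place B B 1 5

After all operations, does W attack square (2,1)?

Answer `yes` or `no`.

Answer: no

Derivation:
Op 1: place BN@(1,2)
Op 2: place BQ@(4,1)
Op 3: place WQ@(1,4)
Op 4: place BK@(3,3)
Op 5: place BB@(1,5)
Per-piece attacks for W:
  WQ@(1,4): attacks (1,5) (1,3) (1,2) (2,4) (3,4) (4,4) (5,4) (0,4) (2,5) (2,3) (3,2) (4,1) (0,5) (0,3) [ray(0,1) blocked at (1,5); ray(0,-1) blocked at (1,2); ray(1,-1) blocked at (4,1)]
W attacks (2,1): no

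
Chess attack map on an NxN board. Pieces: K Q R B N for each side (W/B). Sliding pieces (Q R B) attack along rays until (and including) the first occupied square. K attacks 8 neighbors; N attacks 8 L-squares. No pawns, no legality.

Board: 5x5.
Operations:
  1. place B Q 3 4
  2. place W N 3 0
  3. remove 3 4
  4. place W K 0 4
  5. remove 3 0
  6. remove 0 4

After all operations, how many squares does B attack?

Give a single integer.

Op 1: place BQ@(3,4)
Op 2: place WN@(3,0)
Op 3: remove (3,4)
Op 4: place WK@(0,4)
Op 5: remove (3,0)
Op 6: remove (0,4)
Per-piece attacks for B:
Union (0 distinct): (none)

Answer: 0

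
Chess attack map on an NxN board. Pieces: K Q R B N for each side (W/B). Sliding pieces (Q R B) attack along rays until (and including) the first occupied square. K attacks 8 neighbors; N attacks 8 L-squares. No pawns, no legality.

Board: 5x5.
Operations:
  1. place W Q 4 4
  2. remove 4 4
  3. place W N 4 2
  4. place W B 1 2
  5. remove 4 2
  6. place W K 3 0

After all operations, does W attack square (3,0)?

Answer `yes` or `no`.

Op 1: place WQ@(4,4)
Op 2: remove (4,4)
Op 3: place WN@(4,2)
Op 4: place WB@(1,2)
Op 5: remove (4,2)
Op 6: place WK@(3,0)
Per-piece attacks for W:
  WB@(1,2): attacks (2,3) (3,4) (2,1) (3,0) (0,3) (0,1) [ray(1,-1) blocked at (3,0)]
  WK@(3,0): attacks (3,1) (4,0) (2,0) (4,1) (2,1)
W attacks (3,0): yes

Answer: yes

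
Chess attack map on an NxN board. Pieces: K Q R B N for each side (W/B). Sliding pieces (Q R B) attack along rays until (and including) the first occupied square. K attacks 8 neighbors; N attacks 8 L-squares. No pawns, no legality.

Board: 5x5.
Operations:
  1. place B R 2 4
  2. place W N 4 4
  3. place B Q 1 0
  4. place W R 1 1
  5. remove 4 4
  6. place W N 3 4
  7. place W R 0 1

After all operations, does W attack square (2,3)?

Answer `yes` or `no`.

Op 1: place BR@(2,4)
Op 2: place WN@(4,4)
Op 3: place BQ@(1,0)
Op 4: place WR@(1,1)
Op 5: remove (4,4)
Op 6: place WN@(3,4)
Op 7: place WR@(0,1)
Per-piece attacks for W:
  WR@(0,1): attacks (0,2) (0,3) (0,4) (0,0) (1,1) [ray(1,0) blocked at (1,1)]
  WR@(1,1): attacks (1,2) (1,3) (1,4) (1,0) (2,1) (3,1) (4,1) (0,1) [ray(0,-1) blocked at (1,0); ray(-1,0) blocked at (0,1)]
  WN@(3,4): attacks (4,2) (2,2) (1,3)
W attacks (2,3): no

Answer: no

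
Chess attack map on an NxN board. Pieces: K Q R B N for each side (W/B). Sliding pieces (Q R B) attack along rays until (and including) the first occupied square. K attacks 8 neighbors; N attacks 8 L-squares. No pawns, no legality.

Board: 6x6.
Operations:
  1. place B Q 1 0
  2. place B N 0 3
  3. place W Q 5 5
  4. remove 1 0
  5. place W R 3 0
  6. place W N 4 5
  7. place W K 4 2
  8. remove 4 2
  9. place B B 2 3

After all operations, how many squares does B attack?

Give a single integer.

Answer: 13

Derivation:
Op 1: place BQ@(1,0)
Op 2: place BN@(0,3)
Op 3: place WQ@(5,5)
Op 4: remove (1,0)
Op 5: place WR@(3,0)
Op 6: place WN@(4,5)
Op 7: place WK@(4,2)
Op 8: remove (4,2)
Op 9: place BB@(2,3)
Per-piece attacks for B:
  BN@(0,3): attacks (1,5) (2,4) (1,1) (2,2)
  BB@(2,3): attacks (3,4) (4,5) (3,2) (4,1) (5,0) (1,4) (0,5) (1,2) (0,1) [ray(1,1) blocked at (4,5)]
Union (13 distinct): (0,1) (0,5) (1,1) (1,2) (1,4) (1,5) (2,2) (2,4) (3,2) (3,4) (4,1) (4,5) (5,0)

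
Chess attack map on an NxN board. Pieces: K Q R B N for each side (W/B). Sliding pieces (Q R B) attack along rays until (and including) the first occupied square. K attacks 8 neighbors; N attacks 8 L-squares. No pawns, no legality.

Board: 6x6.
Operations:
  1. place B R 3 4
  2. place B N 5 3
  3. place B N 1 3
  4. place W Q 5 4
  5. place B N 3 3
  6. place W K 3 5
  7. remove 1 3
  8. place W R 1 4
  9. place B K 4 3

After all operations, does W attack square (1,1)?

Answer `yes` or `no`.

Op 1: place BR@(3,4)
Op 2: place BN@(5,3)
Op 3: place BN@(1,3)
Op 4: place WQ@(5,4)
Op 5: place BN@(3,3)
Op 6: place WK@(3,5)
Op 7: remove (1,3)
Op 8: place WR@(1,4)
Op 9: place BK@(4,3)
Per-piece attacks for W:
  WR@(1,4): attacks (1,5) (1,3) (1,2) (1,1) (1,0) (2,4) (3,4) (0,4) [ray(1,0) blocked at (3,4)]
  WK@(3,5): attacks (3,4) (4,5) (2,5) (4,4) (2,4)
  WQ@(5,4): attacks (5,5) (5,3) (4,4) (3,4) (4,5) (4,3) [ray(0,-1) blocked at (5,3); ray(-1,0) blocked at (3,4); ray(-1,-1) blocked at (4,3)]
W attacks (1,1): yes

Answer: yes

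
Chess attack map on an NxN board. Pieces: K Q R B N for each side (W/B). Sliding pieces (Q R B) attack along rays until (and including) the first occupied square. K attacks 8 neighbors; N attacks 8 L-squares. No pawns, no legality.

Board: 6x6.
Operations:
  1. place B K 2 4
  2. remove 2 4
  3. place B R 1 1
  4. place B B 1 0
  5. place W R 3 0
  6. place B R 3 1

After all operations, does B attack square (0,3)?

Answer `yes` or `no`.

Op 1: place BK@(2,4)
Op 2: remove (2,4)
Op 3: place BR@(1,1)
Op 4: place BB@(1,0)
Op 5: place WR@(3,0)
Op 6: place BR@(3,1)
Per-piece attacks for B:
  BB@(1,0): attacks (2,1) (3,2) (4,3) (5,4) (0,1)
  BR@(1,1): attacks (1,2) (1,3) (1,4) (1,5) (1,0) (2,1) (3,1) (0,1) [ray(0,-1) blocked at (1,0); ray(1,0) blocked at (3,1)]
  BR@(3,1): attacks (3,2) (3,3) (3,4) (3,5) (3,0) (4,1) (5,1) (2,1) (1,1) [ray(0,-1) blocked at (3,0); ray(-1,0) blocked at (1,1)]
B attacks (0,3): no

Answer: no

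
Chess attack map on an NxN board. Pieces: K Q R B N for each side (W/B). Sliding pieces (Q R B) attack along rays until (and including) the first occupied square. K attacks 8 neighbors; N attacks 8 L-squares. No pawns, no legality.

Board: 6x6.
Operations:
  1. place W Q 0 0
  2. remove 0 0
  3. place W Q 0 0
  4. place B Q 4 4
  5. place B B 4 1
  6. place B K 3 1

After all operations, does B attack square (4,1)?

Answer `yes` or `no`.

Answer: yes

Derivation:
Op 1: place WQ@(0,0)
Op 2: remove (0,0)
Op 3: place WQ@(0,0)
Op 4: place BQ@(4,4)
Op 5: place BB@(4,1)
Op 6: place BK@(3,1)
Per-piece attacks for B:
  BK@(3,1): attacks (3,2) (3,0) (4,1) (2,1) (4,2) (4,0) (2,2) (2,0)
  BB@(4,1): attacks (5,2) (5,0) (3,2) (2,3) (1,4) (0,5) (3,0)
  BQ@(4,4): attacks (4,5) (4,3) (4,2) (4,1) (5,4) (3,4) (2,4) (1,4) (0,4) (5,5) (5,3) (3,5) (3,3) (2,2) (1,1) (0,0) [ray(0,-1) blocked at (4,1); ray(-1,-1) blocked at (0,0)]
B attacks (4,1): yes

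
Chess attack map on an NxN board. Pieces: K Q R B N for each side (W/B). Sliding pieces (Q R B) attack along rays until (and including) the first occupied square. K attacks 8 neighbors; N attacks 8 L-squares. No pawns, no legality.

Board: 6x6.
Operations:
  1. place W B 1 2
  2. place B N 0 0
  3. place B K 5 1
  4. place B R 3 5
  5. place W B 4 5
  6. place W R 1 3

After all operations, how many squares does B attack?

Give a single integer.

Op 1: place WB@(1,2)
Op 2: place BN@(0,0)
Op 3: place BK@(5,1)
Op 4: place BR@(3,5)
Op 5: place WB@(4,5)
Op 6: place WR@(1,3)
Per-piece attacks for B:
  BN@(0,0): attacks (1,2) (2,1)
  BR@(3,5): attacks (3,4) (3,3) (3,2) (3,1) (3,0) (4,5) (2,5) (1,5) (0,5) [ray(1,0) blocked at (4,5)]
  BK@(5,1): attacks (5,2) (5,0) (4,1) (4,2) (4,0)
Union (16 distinct): (0,5) (1,2) (1,5) (2,1) (2,5) (3,0) (3,1) (3,2) (3,3) (3,4) (4,0) (4,1) (4,2) (4,5) (5,0) (5,2)

Answer: 16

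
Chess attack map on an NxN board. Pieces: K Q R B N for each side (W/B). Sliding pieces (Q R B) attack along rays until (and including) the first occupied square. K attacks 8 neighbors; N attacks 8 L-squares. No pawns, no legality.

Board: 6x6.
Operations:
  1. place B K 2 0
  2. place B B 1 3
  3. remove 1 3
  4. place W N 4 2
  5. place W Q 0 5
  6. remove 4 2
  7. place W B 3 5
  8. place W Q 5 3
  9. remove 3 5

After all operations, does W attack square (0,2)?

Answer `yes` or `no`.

Op 1: place BK@(2,0)
Op 2: place BB@(1,3)
Op 3: remove (1,3)
Op 4: place WN@(4,2)
Op 5: place WQ@(0,5)
Op 6: remove (4,2)
Op 7: place WB@(3,5)
Op 8: place WQ@(5,3)
Op 9: remove (3,5)
Per-piece attacks for W:
  WQ@(0,5): attacks (0,4) (0,3) (0,2) (0,1) (0,0) (1,5) (2,5) (3,5) (4,5) (5,5) (1,4) (2,3) (3,2) (4,1) (5,0)
  WQ@(5,3): attacks (5,4) (5,5) (5,2) (5,1) (5,0) (4,3) (3,3) (2,3) (1,3) (0,3) (4,4) (3,5) (4,2) (3,1) (2,0) [ray(-1,-1) blocked at (2,0)]
W attacks (0,2): yes

Answer: yes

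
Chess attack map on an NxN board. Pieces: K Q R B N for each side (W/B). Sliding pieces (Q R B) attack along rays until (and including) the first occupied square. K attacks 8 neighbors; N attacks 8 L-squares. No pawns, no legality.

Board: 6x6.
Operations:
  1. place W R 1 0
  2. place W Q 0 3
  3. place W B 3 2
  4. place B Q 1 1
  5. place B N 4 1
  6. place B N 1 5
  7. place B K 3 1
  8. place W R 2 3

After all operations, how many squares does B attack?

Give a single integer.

Answer: 24

Derivation:
Op 1: place WR@(1,0)
Op 2: place WQ@(0,3)
Op 3: place WB@(3,2)
Op 4: place BQ@(1,1)
Op 5: place BN@(4,1)
Op 6: place BN@(1,5)
Op 7: place BK@(3,1)
Op 8: place WR@(2,3)
Per-piece attacks for B:
  BQ@(1,1): attacks (1,2) (1,3) (1,4) (1,5) (1,0) (2,1) (3,1) (0,1) (2,2) (3,3) (4,4) (5,5) (2,0) (0,2) (0,0) [ray(0,1) blocked at (1,5); ray(0,-1) blocked at (1,0); ray(1,0) blocked at (3,1)]
  BN@(1,5): attacks (2,3) (3,4) (0,3)
  BK@(3,1): attacks (3,2) (3,0) (4,1) (2,1) (4,2) (4,0) (2,2) (2,0)
  BN@(4,1): attacks (5,3) (3,3) (2,2) (2,0)
Union (24 distinct): (0,0) (0,1) (0,2) (0,3) (1,0) (1,2) (1,3) (1,4) (1,5) (2,0) (2,1) (2,2) (2,3) (3,0) (3,1) (3,2) (3,3) (3,4) (4,0) (4,1) (4,2) (4,4) (5,3) (5,5)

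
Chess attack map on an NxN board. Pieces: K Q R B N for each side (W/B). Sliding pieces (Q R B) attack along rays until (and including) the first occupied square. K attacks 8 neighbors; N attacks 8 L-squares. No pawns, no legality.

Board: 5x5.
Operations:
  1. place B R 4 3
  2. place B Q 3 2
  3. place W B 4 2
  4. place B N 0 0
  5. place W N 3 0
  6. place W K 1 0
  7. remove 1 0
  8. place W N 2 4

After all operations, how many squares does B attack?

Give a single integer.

Op 1: place BR@(4,3)
Op 2: place BQ@(3,2)
Op 3: place WB@(4,2)
Op 4: place BN@(0,0)
Op 5: place WN@(3,0)
Op 6: place WK@(1,0)
Op 7: remove (1,0)
Op 8: place WN@(2,4)
Per-piece attacks for B:
  BN@(0,0): attacks (1,2) (2,1)
  BQ@(3,2): attacks (3,3) (3,4) (3,1) (3,0) (4,2) (2,2) (1,2) (0,2) (4,3) (4,1) (2,3) (1,4) (2,1) (1,0) [ray(0,-1) blocked at (3,0); ray(1,0) blocked at (4,2); ray(1,1) blocked at (4,3)]
  BR@(4,3): attacks (4,4) (4,2) (3,3) (2,3) (1,3) (0,3) [ray(0,-1) blocked at (4,2)]
Union (17 distinct): (0,2) (0,3) (1,0) (1,2) (1,3) (1,4) (2,1) (2,2) (2,3) (3,0) (3,1) (3,3) (3,4) (4,1) (4,2) (4,3) (4,4)

Answer: 17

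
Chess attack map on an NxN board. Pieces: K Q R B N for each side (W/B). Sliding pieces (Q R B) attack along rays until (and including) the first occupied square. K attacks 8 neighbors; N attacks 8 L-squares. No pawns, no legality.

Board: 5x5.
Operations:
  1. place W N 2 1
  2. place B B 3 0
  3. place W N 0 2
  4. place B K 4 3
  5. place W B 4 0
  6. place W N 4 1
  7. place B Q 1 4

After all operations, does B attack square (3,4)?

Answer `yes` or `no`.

Answer: yes

Derivation:
Op 1: place WN@(2,1)
Op 2: place BB@(3,0)
Op 3: place WN@(0,2)
Op 4: place BK@(4,3)
Op 5: place WB@(4,0)
Op 6: place WN@(4,1)
Op 7: place BQ@(1,4)
Per-piece attacks for B:
  BQ@(1,4): attacks (1,3) (1,2) (1,1) (1,0) (2,4) (3,4) (4,4) (0,4) (2,3) (3,2) (4,1) (0,3) [ray(1,-1) blocked at (4,1)]
  BB@(3,0): attacks (4,1) (2,1) [ray(1,1) blocked at (4,1); ray(-1,1) blocked at (2,1)]
  BK@(4,3): attacks (4,4) (4,2) (3,3) (3,4) (3,2)
B attacks (3,4): yes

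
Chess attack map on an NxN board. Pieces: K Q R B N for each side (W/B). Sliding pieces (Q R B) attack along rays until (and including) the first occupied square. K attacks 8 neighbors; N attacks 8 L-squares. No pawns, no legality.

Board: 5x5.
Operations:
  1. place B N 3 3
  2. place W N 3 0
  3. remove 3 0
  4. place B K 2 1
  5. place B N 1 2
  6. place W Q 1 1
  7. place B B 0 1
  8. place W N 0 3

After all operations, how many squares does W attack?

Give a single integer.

Answer: 11

Derivation:
Op 1: place BN@(3,3)
Op 2: place WN@(3,0)
Op 3: remove (3,0)
Op 4: place BK@(2,1)
Op 5: place BN@(1,2)
Op 6: place WQ@(1,1)
Op 7: place BB@(0,1)
Op 8: place WN@(0,3)
Per-piece attacks for W:
  WN@(0,3): attacks (2,4) (1,1) (2,2)
  WQ@(1,1): attacks (1,2) (1,0) (2,1) (0,1) (2,2) (3,3) (2,0) (0,2) (0,0) [ray(0,1) blocked at (1,2); ray(1,0) blocked at (2,1); ray(-1,0) blocked at (0,1); ray(1,1) blocked at (3,3)]
Union (11 distinct): (0,0) (0,1) (0,2) (1,0) (1,1) (1,2) (2,0) (2,1) (2,2) (2,4) (3,3)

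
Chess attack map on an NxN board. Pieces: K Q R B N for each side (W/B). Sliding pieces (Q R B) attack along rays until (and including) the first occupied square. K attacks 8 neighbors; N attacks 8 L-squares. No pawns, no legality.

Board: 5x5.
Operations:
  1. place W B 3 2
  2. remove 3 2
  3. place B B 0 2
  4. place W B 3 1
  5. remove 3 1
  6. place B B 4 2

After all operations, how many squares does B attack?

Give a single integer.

Op 1: place WB@(3,2)
Op 2: remove (3,2)
Op 3: place BB@(0,2)
Op 4: place WB@(3,1)
Op 5: remove (3,1)
Op 6: place BB@(4,2)
Per-piece attacks for B:
  BB@(0,2): attacks (1,3) (2,4) (1,1) (2,0)
  BB@(4,2): attacks (3,3) (2,4) (3,1) (2,0)
Union (6 distinct): (1,1) (1,3) (2,0) (2,4) (3,1) (3,3)

Answer: 6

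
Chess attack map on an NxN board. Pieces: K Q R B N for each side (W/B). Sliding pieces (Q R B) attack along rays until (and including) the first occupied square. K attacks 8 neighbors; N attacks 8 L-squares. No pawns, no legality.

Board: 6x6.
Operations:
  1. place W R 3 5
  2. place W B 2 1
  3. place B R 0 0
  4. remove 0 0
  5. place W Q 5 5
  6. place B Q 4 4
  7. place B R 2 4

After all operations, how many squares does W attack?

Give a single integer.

Op 1: place WR@(3,5)
Op 2: place WB@(2,1)
Op 3: place BR@(0,0)
Op 4: remove (0,0)
Op 5: place WQ@(5,5)
Op 6: place BQ@(4,4)
Op 7: place BR@(2,4)
Per-piece attacks for W:
  WB@(2,1): attacks (3,2) (4,3) (5,4) (3,0) (1,2) (0,3) (1,0)
  WR@(3,5): attacks (3,4) (3,3) (3,2) (3,1) (3,0) (4,5) (5,5) (2,5) (1,5) (0,5) [ray(1,0) blocked at (5,5)]
  WQ@(5,5): attacks (5,4) (5,3) (5,2) (5,1) (5,0) (4,5) (3,5) (4,4) [ray(-1,0) blocked at (3,5); ray(-1,-1) blocked at (4,4)]
Union (21 distinct): (0,3) (0,5) (1,0) (1,2) (1,5) (2,5) (3,0) (3,1) (3,2) (3,3) (3,4) (3,5) (4,3) (4,4) (4,5) (5,0) (5,1) (5,2) (5,3) (5,4) (5,5)

Answer: 21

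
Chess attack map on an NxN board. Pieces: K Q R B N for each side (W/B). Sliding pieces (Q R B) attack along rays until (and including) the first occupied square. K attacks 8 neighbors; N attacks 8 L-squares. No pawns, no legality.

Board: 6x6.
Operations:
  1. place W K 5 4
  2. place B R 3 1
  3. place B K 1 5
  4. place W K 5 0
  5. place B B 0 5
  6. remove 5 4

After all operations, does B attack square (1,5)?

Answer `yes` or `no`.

Op 1: place WK@(5,4)
Op 2: place BR@(3,1)
Op 3: place BK@(1,5)
Op 4: place WK@(5,0)
Op 5: place BB@(0,5)
Op 6: remove (5,4)
Per-piece attacks for B:
  BB@(0,5): attacks (1,4) (2,3) (3,2) (4,1) (5,0) [ray(1,-1) blocked at (5,0)]
  BK@(1,5): attacks (1,4) (2,5) (0,5) (2,4) (0,4)
  BR@(3,1): attacks (3,2) (3,3) (3,4) (3,5) (3,0) (4,1) (5,1) (2,1) (1,1) (0,1)
B attacks (1,5): no

Answer: no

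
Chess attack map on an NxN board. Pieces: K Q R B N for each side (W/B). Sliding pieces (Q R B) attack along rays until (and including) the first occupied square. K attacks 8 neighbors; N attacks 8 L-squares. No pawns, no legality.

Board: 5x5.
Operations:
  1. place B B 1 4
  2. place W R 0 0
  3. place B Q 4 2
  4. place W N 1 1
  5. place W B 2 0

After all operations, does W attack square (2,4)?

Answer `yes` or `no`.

Op 1: place BB@(1,4)
Op 2: place WR@(0,0)
Op 3: place BQ@(4,2)
Op 4: place WN@(1,1)
Op 5: place WB@(2,0)
Per-piece attacks for W:
  WR@(0,0): attacks (0,1) (0,2) (0,3) (0,4) (1,0) (2,0) [ray(1,0) blocked at (2,0)]
  WN@(1,1): attacks (2,3) (3,2) (0,3) (3,0)
  WB@(2,0): attacks (3,1) (4,2) (1,1) [ray(1,1) blocked at (4,2); ray(-1,1) blocked at (1,1)]
W attacks (2,4): no

Answer: no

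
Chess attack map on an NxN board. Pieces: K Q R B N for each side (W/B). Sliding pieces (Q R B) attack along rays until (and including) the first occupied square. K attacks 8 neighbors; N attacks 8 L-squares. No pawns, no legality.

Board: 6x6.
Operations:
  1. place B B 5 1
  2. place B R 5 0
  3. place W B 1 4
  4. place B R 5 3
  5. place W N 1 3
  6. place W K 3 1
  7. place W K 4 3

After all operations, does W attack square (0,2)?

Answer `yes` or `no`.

Answer: no

Derivation:
Op 1: place BB@(5,1)
Op 2: place BR@(5,0)
Op 3: place WB@(1,4)
Op 4: place BR@(5,3)
Op 5: place WN@(1,3)
Op 6: place WK@(3,1)
Op 7: place WK@(4,3)
Per-piece attacks for W:
  WN@(1,3): attacks (2,5) (3,4) (0,5) (2,1) (3,2) (0,1)
  WB@(1,4): attacks (2,5) (2,3) (3,2) (4,1) (5,0) (0,5) (0,3) [ray(1,-1) blocked at (5,0)]
  WK@(3,1): attacks (3,2) (3,0) (4,1) (2,1) (4,2) (4,0) (2,2) (2,0)
  WK@(4,3): attacks (4,4) (4,2) (5,3) (3,3) (5,4) (5,2) (3,4) (3,2)
W attacks (0,2): no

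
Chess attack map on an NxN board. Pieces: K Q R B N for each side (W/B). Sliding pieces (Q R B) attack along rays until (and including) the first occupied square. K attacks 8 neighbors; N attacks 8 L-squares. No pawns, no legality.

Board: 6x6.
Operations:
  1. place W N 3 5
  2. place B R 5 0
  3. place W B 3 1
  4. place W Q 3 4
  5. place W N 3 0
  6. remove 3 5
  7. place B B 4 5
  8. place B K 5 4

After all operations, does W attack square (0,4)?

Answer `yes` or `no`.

Answer: yes

Derivation:
Op 1: place WN@(3,5)
Op 2: place BR@(5,0)
Op 3: place WB@(3,1)
Op 4: place WQ@(3,4)
Op 5: place WN@(3,0)
Op 6: remove (3,5)
Op 7: place BB@(4,5)
Op 8: place BK@(5,4)
Per-piece attacks for W:
  WN@(3,0): attacks (4,2) (5,1) (2,2) (1,1)
  WB@(3,1): attacks (4,2) (5,3) (4,0) (2,2) (1,3) (0,4) (2,0)
  WQ@(3,4): attacks (3,5) (3,3) (3,2) (3,1) (4,4) (5,4) (2,4) (1,4) (0,4) (4,5) (4,3) (5,2) (2,5) (2,3) (1,2) (0,1) [ray(0,-1) blocked at (3,1); ray(1,0) blocked at (5,4); ray(1,1) blocked at (4,5)]
W attacks (0,4): yes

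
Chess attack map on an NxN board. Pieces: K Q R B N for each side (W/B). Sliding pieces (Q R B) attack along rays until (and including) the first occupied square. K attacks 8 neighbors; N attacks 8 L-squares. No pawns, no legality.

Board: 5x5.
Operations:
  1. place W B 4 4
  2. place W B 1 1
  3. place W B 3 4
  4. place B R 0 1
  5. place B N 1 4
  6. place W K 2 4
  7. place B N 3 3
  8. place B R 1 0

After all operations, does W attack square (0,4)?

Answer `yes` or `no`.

Op 1: place WB@(4,4)
Op 2: place WB@(1,1)
Op 3: place WB@(3,4)
Op 4: place BR@(0,1)
Op 5: place BN@(1,4)
Op 6: place WK@(2,4)
Op 7: place BN@(3,3)
Op 8: place BR@(1,0)
Per-piece attacks for W:
  WB@(1,1): attacks (2,2) (3,3) (2,0) (0,2) (0,0) [ray(1,1) blocked at (3,3)]
  WK@(2,4): attacks (2,3) (3,4) (1,4) (3,3) (1,3)
  WB@(3,4): attacks (4,3) (2,3) (1,2) (0,1) [ray(-1,-1) blocked at (0,1)]
  WB@(4,4): attacks (3,3) [ray(-1,-1) blocked at (3,3)]
W attacks (0,4): no

Answer: no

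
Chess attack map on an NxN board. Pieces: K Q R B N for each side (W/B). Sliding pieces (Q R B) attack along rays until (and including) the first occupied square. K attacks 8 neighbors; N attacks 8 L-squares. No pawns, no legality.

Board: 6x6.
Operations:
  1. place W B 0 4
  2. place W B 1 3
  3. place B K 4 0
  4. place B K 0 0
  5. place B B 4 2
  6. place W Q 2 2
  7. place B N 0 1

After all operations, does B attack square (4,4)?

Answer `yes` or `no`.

Answer: no

Derivation:
Op 1: place WB@(0,4)
Op 2: place WB@(1,3)
Op 3: place BK@(4,0)
Op 4: place BK@(0,0)
Op 5: place BB@(4,2)
Op 6: place WQ@(2,2)
Op 7: place BN@(0,1)
Per-piece attacks for B:
  BK@(0,0): attacks (0,1) (1,0) (1,1)
  BN@(0,1): attacks (1,3) (2,2) (2,0)
  BK@(4,0): attacks (4,1) (5,0) (3,0) (5,1) (3,1)
  BB@(4,2): attacks (5,3) (5,1) (3,3) (2,4) (1,5) (3,1) (2,0)
B attacks (4,4): no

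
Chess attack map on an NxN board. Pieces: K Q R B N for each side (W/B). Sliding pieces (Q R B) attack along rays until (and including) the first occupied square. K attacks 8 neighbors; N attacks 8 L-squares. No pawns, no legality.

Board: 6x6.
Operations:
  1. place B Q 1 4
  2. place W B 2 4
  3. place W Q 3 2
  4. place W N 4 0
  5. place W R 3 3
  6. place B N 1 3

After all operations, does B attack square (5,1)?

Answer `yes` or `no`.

Answer: no

Derivation:
Op 1: place BQ@(1,4)
Op 2: place WB@(2,4)
Op 3: place WQ@(3,2)
Op 4: place WN@(4,0)
Op 5: place WR@(3,3)
Op 6: place BN@(1,3)
Per-piece attacks for B:
  BN@(1,3): attacks (2,5) (3,4) (0,5) (2,1) (3,2) (0,1)
  BQ@(1,4): attacks (1,5) (1,3) (2,4) (0,4) (2,5) (2,3) (3,2) (0,5) (0,3) [ray(0,-1) blocked at (1,3); ray(1,0) blocked at (2,4); ray(1,-1) blocked at (3,2)]
B attacks (5,1): no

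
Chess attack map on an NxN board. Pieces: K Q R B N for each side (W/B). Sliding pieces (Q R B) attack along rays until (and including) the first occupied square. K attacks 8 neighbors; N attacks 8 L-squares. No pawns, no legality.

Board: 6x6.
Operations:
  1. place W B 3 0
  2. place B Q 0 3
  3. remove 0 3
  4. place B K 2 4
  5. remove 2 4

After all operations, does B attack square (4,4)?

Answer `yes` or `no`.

Answer: no

Derivation:
Op 1: place WB@(3,0)
Op 2: place BQ@(0,3)
Op 3: remove (0,3)
Op 4: place BK@(2,4)
Op 5: remove (2,4)
Per-piece attacks for B:
B attacks (4,4): no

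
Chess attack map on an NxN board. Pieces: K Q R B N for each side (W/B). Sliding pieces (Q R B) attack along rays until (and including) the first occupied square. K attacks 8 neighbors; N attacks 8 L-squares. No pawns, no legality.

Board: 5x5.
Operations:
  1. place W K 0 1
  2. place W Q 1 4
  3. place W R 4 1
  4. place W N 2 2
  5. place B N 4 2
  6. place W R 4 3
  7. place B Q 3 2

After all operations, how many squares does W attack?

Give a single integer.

Answer: 23

Derivation:
Op 1: place WK@(0,1)
Op 2: place WQ@(1,4)
Op 3: place WR@(4,1)
Op 4: place WN@(2,2)
Op 5: place BN@(4,2)
Op 6: place WR@(4,3)
Op 7: place BQ@(3,2)
Per-piece attacks for W:
  WK@(0,1): attacks (0,2) (0,0) (1,1) (1,2) (1,0)
  WQ@(1,4): attacks (1,3) (1,2) (1,1) (1,0) (2,4) (3,4) (4,4) (0,4) (2,3) (3,2) (0,3) [ray(1,-1) blocked at (3,2)]
  WN@(2,2): attacks (3,4) (4,3) (1,4) (0,3) (3,0) (4,1) (1,0) (0,1)
  WR@(4,1): attacks (4,2) (4,0) (3,1) (2,1) (1,1) (0,1) [ray(0,1) blocked at (4,2); ray(-1,0) blocked at (0,1)]
  WR@(4,3): attacks (4,4) (4,2) (3,3) (2,3) (1,3) (0,3) [ray(0,-1) blocked at (4,2)]
Union (23 distinct): (0,0) (0,1) (0,2) (0,3) (0,4) (1,0) (1,1) (1,2) (1,3) (1,4) (2,1) (2,3) (2,4) (3,0) (3,1) (3,2) (3,3) (3,4) (4,0) (4,1) (4,2) (4,3) (4,4)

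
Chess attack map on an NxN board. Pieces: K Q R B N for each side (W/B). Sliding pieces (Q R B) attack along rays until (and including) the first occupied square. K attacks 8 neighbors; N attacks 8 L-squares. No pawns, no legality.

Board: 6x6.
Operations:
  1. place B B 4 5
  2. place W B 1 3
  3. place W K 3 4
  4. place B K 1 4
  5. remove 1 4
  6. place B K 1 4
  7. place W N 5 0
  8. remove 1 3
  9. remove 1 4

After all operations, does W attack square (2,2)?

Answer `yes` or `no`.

Answer: no

Derivation:
Op 1: place BB@(4,5)
Op 2: place WB@(1,3)
Op 3: place WK@(3,4)
Op 4: place BK@(1,4)
Op 5: remove (1,4)
Op 6: place BK@(1,4)
Op 7: place WN@(5,0)
Op 8: remove (1,3)
Op 9: remove (1,4)
Per-piece attacks for W:
  WK@(3,4): attacks (3,5) (3,3) (4,4) (2,4) (4,5) (4,3) (2,5) (2,3)
  WN@(5,0): attacks (4,2) (3,1)
W attacks (2,2): no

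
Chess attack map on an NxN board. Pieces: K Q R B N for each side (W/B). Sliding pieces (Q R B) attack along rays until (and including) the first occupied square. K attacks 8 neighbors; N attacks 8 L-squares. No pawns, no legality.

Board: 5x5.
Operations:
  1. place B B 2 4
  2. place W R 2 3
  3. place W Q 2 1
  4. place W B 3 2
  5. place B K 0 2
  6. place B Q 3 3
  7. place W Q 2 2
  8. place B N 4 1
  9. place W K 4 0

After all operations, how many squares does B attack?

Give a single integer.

Op 1: place BB@(2,4)
Op 2: place WR@(2,3)
Op 3: place WQ@(2,1)
Op 4: place WB@(3,2)
Op 5: place BK@(0,2)
Op 6: place BQ@(3,3)
Op 7: place WQ@(2,2)
Op 8: place BN@(4,1)
Op 9: place WK@(4,0)
Per-piece attacks for B:
  BK@(0,2): attacks (0,3) (0,1) (1,2) (1,3) (1,1)
  BB@(2,4): attacks (3,3) (1,3) (0,2) [ray(1,-1) blocked at (3,3); ray(-1,-1) blocked at (0,2)]
  BQ@(3,3): attacks (3,4) (3,2) (4,3) (2,3) (4,4) (4,2) (2,4) (2,2) [ray(0,-1) blocked at (3,2); ray(-1,0) blocked at (2,3); ray(-1,1) blocked at (2,4); ray(-1,-1) blocked at (2,2)]
  BN@(4,1): attacks (3,3) (2,2) (2,0)
Union (16 distinct): (0,1) (0,2) (0,3) (1,1) (1,2) (1,3) (2,0) (2,2) (2,3) (2,4) (3,2) (3,3) (3,4) (4,2) (4,3) (4,4)

Answer: 16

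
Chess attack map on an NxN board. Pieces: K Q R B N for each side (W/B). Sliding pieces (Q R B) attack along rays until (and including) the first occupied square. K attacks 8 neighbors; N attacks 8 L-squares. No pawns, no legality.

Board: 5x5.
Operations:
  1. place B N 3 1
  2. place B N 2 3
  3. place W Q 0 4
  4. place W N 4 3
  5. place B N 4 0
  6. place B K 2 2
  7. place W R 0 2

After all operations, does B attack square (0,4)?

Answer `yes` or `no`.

Op 1: place BN@(3,1)
Op 2: place BN@(2,3)
Op 3: place WQ@(0,4)
Op 4: place WN@(4,3)
Op 5: place BN@(4,0)
Op 6: place BK@(2,2)
Op 7: place WR@(0,2)
Per-piece attacks for B:
  BK@(2,2): attacks (2,3) (2,1) (3,2) (1,2) (3,3) (3,1) (1,3) (1,1)
  BN@(2,3): attacks (4,4) (0,4) (3,1) (4,2) (1,1) (0,2)
  BN@(3,1): attacks (4,3) (2,3) (1,2) (1,0)
  BN@(4,0): attacks (3,2) (2,1)
B attacks (0,4): yes

Answer: yes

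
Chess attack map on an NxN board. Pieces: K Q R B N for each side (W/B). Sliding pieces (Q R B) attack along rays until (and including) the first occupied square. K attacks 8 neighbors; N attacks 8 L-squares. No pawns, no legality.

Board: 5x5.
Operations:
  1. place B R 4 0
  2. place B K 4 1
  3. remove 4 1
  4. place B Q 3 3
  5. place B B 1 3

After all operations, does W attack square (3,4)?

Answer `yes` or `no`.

Op 1: place BR@(4,0)
Op 2: place BK@(4,1)
Op 3: remove (4,1)
Op 4: place BQ@(3,3)
Op 5: place BB@(1,3)
Per-piece attacks for W:
W attacks (3,4): no

Answer: no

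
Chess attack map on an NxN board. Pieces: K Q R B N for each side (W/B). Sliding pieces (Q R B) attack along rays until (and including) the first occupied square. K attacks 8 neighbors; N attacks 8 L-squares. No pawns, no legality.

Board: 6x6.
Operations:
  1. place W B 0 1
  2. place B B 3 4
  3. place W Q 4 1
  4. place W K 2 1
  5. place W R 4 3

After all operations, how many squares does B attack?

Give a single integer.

Op 1: place WB@(0,1)
Op 2: place BB@(3,4)
Op 3: place WQ@(4,1)
Op 4: place WK@(2,1)
Op 5: place WR@(4,3)
Per-piece attacks for B:
  BB@(3,4): attacks (4,5) (4,3) (2,5) (2,3) (1,2) (0,1) [ray(1,-1) blocked at (4,3); ray(-1,-1) blocked at (0,1)]
Union (6 distinct): (0,1) (1,2) (2,3) (2,5) (4,3) (4,5)

Answer: 6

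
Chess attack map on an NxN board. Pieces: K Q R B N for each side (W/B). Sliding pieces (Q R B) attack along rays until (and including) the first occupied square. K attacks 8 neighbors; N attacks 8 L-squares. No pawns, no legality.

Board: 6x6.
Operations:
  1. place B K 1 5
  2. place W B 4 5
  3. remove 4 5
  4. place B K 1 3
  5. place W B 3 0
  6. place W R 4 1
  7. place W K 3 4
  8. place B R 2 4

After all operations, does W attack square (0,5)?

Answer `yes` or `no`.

Op 1: place BK@(1,5)
Op 2: place WB@(4,5)
Op 3: remove (4,5)
Op 4: place BK@(1,3)
Op 5: place WB@(3,0)
Op 6: place WR@(4,1)
Op 7: place WK@(3,4)
Op 8: place BR@(2,4)
Per-piece attacks for W:
  WB@(3,0): attacks (4,1) (2,1) (1,2) (0,3) [ray(1,1) blocked at (4,1)]
  WK@(3,4): attacks (3,5) (3,3) (4,4) (2,4) (4,5) (4,3) (2,5) (2,3)
  WR@(4,1): attacks (4,2) (4,3) (4,4) (4,5) (4,0) (5,1) (3,1) (2,1) (1,1) (0,1)
W attacks (0,5): no

Answer: no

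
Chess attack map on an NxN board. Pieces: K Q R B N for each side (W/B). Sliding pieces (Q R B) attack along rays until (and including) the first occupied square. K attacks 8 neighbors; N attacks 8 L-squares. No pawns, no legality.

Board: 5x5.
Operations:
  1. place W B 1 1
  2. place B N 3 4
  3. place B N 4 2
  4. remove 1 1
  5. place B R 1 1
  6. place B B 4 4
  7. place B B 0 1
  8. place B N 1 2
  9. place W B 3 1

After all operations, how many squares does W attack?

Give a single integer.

Answer: 6

Derivation:
Op 1: place WB@(1,1)
Op 2: place BN@(3,4)
Op 3: place BN@(4,2)
Op 4: remove (1,1)
Op 5: place BR@(1,1)
Op 6: place BB@(4,4)
Op 7: place BB@(0,1)
Op 8: place BN@(1,2)
Op 9: place WB@(3,1)
Per-piece attacks for W:
  WB@(3,1): attacks (4,2) (4,0) (2,2) (1,3) (0,4) (2,0) [ray(1,1) blocked at (4,2)]
Union (6 distinct): (0,4) (1,3) (2,0) (2,2) (4,0) (4,2)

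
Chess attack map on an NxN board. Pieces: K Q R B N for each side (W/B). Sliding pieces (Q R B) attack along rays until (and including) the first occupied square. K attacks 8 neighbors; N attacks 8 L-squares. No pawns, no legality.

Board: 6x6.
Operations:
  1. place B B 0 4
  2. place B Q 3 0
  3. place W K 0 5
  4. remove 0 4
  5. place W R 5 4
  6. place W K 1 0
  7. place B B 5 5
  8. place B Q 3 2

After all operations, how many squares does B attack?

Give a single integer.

Op 1: place BB@(0,4)
Op 2: place BQ@(3,0)
Op 3: place WK@(0,5)
Op 4: remove (0,4)
Op 5: place WR@(5,4)
Op 6: place WK@(1,0)
Op 7: place BB@(5,5)
Op 8: place BQ@(3,2)
Per-piece attacks for B:
  BQ@(3,0): attacks (3,1) (3,2) (4,0) (5,0) (2,0) (1,0) (4,1) (5,2) (2,1) (1,2) (0,3) [ray(0,1) blocked at (3,2); ray(-1,0) blocked at (1,0)]
  BQ@(3,2): attacks (3,3) (3,4) (3,5) (3,1) (3,0) (4,2) (5,2) (2,2) (1,2) (0,2) (4,3) (5,4) (4,1) (5,0) (2,3) (1,4) (0,5) (2,1) (1,0) [ray(0,-1) blocked at (3,0); ray(1,1) blocked at (5,4); ray(-1,1) blocked at (0,5); ray(-1,-1) blocked at (1,0)]
  BB@(5,5): attacks (4,4) (3,3) (2,2) (1,1) (0,0)
Union (26 distinct): (0,0) (0,2) (0,3) (0,5) (1,0) (1,1) (1,2) (1,4) (2,0) (2,1) (2,2) (2,3) (3,0) (3,1) (3,2) (3,3) (3,4) (3,5) (4,0) (4,1) (4,2) (4,3) (4,4) (5,0) (5,2) (5,4)

Answer: 26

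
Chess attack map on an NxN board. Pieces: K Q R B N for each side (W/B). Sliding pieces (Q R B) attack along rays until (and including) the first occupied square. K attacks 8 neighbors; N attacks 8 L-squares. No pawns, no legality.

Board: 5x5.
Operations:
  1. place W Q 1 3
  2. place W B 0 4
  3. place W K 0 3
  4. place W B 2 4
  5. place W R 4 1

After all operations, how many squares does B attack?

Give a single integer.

Op 1: place WQ@(1,3)
Op 2: place WB@(0,4)
Op 3: place WK@(0,3)
Op 4: place WB@(2,4)
Op 5: place WR@(4,1)
Per-piece attacks for B:
Union (0 distinct): (none)

Answer: 0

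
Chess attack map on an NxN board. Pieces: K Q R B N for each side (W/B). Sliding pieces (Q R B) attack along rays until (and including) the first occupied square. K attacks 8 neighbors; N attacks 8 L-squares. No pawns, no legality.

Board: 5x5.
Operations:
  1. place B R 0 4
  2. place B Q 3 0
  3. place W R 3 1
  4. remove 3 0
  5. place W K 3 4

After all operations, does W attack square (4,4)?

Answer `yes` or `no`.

Answer: yes

Derivation:
Op 1: place BR@(0,4)
Op 2: place BQ@(3,0)
Op 3: place WR@(3,1)
Op 4: remove (3,0)
Op 5: place WK@(3,4)
Per-piece attacks for W:
  WR@(3,1): attacks (3,2) (3,3) (3,4) (3,0) (4,1) (2,1) (1,1) (0,1) [ray(0,1) blocked at (3,4)]
  WK@(3,4): attacks (3,3) (4,4) (2,4) (4,3) (2,3)
W attacks (4,4): yes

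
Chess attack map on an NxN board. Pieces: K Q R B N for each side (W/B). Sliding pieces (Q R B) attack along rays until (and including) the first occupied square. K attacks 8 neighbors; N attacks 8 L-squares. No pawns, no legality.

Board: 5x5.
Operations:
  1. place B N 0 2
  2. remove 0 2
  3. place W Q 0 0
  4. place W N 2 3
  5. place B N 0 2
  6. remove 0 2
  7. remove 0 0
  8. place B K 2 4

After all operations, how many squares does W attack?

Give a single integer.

Answer: 6

Derivation:
Op 1: place BN@(0,2)
Op 2: remove (0,2)
Op 3: place WQ@(0,0)
Op 4: place WN@(2,3)
Op 5: place BN@(0,2)
Op 6: remove (0,2)
Op 7: remove (0,0)
Op 8: place BK@(2,4)
Per-piece attacks for W:
  WN@(2,3): attacks (4,4) (0,4) (3,1) (4,2) (1,1) (0,2)
Union (6 distinct): (0,2) (0,4) (1,1) (3,1) (4,2) (4,4)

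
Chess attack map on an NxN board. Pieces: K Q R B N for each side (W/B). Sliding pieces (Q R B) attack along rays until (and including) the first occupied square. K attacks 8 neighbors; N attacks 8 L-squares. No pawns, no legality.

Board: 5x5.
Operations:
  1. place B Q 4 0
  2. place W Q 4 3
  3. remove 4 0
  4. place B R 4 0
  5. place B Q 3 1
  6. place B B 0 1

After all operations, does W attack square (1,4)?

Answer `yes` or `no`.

Op 1: place BQ@(4,0)
Op 2: place WQ@(4,3)
Op 3: remove (4,0)
Op 4: place BR@(4,0)
Op 5: place BQ@(3,1)
Op 6: place BB@(0,1)
Per-piece attacks for W:
  WQ@(4,3): attacks (4,4) (4,2) (4,1) (4,0) (3,3) (2,3) (1,3) (0,3) (3,4) (3,2) (2,1) (1,0) [ray(0,-1) blocked at (4,0)]
W attacks (1,4): no

Answer: no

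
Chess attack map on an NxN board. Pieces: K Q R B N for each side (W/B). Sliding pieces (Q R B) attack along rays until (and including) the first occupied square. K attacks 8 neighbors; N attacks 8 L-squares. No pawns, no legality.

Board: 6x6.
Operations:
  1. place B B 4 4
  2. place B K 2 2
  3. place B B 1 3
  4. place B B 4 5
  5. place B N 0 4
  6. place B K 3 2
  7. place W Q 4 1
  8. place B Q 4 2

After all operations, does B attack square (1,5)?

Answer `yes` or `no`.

Op 1: place BB@(4,4)
Op 2: place BK@(2,2)
Op 3: place BB@(1,3)
Op 4: place BB@(4,5)
Op 5: place BN@(0,4)
Op 6: place BK@(3,2)
Op 7: place WQ@(4,1)
Op 8: place BQ@(4,2)
Per-piece attacks for B:
  BN@(0,4): attacks (2,5) (1,2) (2,3)
  BB@(1,3): attacks (2,4) (3,5) (2,2) (0,4) (0,2) [ray(1,-1) blocked at (2,2); ray(-1,1) blocked at (0,4)]
  BK@(2,2): attacks (2,3) (2,1) (3,2) (1,2) (3,3) (3,1) (1,3) (1,1)
  BK@(3,2): attacks (3,3) (3,1) (4,2) (2,2) (4,3) (4,1) (2,3) (2,1)
  BQ@(4,2): attacks (4,3) (4,4) (4,1) (5,2) (3,2) (5,3) (5,1) (3,3) (2,4) (1,5) (3,1) (2,0) [ray(0,1) blocked at (4,4); ray(0,-1) blocked at (4,1); ray(-1,0) blocked at (3,2)]
  BB@(4,4): attacks (5,5) (5,3) (3,5) (3,3) (2,2) [ray(-1,-1) blocked at (2,2)]
  BB@(4,5): attacks (5,4) (3,4) (2,3) (1,2) (0,1)
B attacks (1,5): yes

Answer: yes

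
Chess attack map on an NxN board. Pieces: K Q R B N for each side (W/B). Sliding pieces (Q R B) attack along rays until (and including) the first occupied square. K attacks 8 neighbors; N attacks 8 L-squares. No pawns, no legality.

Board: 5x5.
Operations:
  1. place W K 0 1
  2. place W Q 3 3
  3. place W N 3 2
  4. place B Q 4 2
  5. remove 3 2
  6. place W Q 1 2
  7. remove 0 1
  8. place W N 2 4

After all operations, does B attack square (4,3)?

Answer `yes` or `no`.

Op 1: place WK@(0,1)
Op 2: place WQ@(3,3)
Op 3: place WN@(3,2)
Op 4: place BQ@(4,2)
Op 5: remove (3,2)
Op 6: place WQ@(1,2)
Op 7: remove (0,1)
Op 8: place WN@(2,4)
Per-piece attacks for B:
  BQ@(4,2): attacks (4,3) (4,4) (4,1) (4,0) (3,2) (2,2) (1,2) (3,3) (3,1) (2,0) [ray(-1,0) blocked at (1,2); ray(-1,1) blocked at (3,3)]
B attacks (4,3): yes

Answer: yes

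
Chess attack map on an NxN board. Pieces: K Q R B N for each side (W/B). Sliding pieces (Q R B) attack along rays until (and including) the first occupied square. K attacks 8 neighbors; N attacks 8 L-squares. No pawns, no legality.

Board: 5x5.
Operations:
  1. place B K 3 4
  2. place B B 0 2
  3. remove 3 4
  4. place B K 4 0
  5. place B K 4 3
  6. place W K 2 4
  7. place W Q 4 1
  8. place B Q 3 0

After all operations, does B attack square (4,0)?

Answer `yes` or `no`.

Op 1: place BK@(3,4)
Op 2: place BB@(0,2)
Op 3: remove (3,4)
Op 4: place BK@(4,0)
Op 5: place BK@(4,3)
Op 6: place WK@(2,4)
Op 7: place WQ@(4,1)
Op 8: place BQ@(3,0)
Per-piece attacks for B:
  BB@(0,2): attacks (1,3) (2,4) (1,1) (2,0) [ray(1,1) blocked at (2,4)]
  BQ@(3,0): attacks (3,1) (3,2) (3,3) (3,4) (4,0) (2,0) (1,0) (0,0) (4,1) (2,1) (1,2) (0,3) [ray(1,0) blocked at (4,0); ray(1,1) blocked at (4,1)]
  BK@(4,0): attacks (4,1) (3,0) (3,1)
  BK@(4,3): attacks (4,4) (4,2) (3,3) (3,4) (3,2)
B attacks (4,0): yes

Answer: yes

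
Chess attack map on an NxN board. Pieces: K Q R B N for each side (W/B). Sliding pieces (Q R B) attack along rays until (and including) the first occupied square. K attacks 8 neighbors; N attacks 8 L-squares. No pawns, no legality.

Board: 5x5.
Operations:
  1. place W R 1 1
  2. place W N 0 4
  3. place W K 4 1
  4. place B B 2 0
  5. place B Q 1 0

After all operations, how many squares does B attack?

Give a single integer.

Op 1: place WR@(1,1)
Op 2: place WN@(0,4)
Op 3: place WK@(4,1)
Op 4: place BB@(2,0)
Op 5: place BQ@(1,0)
Per-piece attacks for B:
  BQ@(1,0): attacks (1,1) (2,0) (0,0) (2,1) (3,2) (4,3) (0,1) [ray(0,1) blocked at (1,1); ray(1,0) blocked at (2,0)]
  BB@(2,0): attacks (3,1) (4,2) (1,1) [ray(-1,1) blocked at (1,1)]
Union (9 distinct): (0,0) (0,1) (1,1) (2,0) (2,1) (3,1) (3,2) (4,2) (4,3)

Answer: 9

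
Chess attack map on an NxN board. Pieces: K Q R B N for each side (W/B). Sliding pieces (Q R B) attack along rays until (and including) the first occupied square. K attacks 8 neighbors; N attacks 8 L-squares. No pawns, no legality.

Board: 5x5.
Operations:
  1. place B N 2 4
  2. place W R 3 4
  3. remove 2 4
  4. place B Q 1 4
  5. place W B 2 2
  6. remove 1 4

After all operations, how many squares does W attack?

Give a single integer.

Op 1: place BN@(2,4)
Op 2: place WR@(3,4)
Op 3: remove (2,4)
Op 4: place BQ@(1,4)
Op 5: place WB@(2,2)
Op 6: remove (1,4)
Per-piece attacks for W:
  WB@(2,2): attacks (3,3) (4,4) (3,1) (4,0) (1,3) (0,4) (1,1) (0,0)
  WR@(3,4): attacks (3,3) (3,2) (3,1) (3,0) (4,4) (2,4) (1,4) (0,4)
Union (12 distinct): (0,0) (0,4) (1,1) (1,3) (1,4) (2,4) (3,0) (3,1) (3,2) (3,3) (4,0) (4,4)

Answer: 12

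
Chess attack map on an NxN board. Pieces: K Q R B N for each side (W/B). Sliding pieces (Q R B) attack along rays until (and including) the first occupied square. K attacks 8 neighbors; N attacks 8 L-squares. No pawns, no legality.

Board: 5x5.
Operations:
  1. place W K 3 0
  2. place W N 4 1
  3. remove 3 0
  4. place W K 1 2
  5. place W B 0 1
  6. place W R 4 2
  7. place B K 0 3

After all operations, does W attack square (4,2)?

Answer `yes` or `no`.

Answer: no

Derivation:
Op 1: place WK@(3,0)
Op 2: place WN@(4,1)
Op 3: remove (3,0)
Op 4: place WK@(1,2)
Op 5: place WB@(0,1)
Op 6: place WR@(4,2)
Op 7: place BK@(0,3)
Per-piece attacks for W:
  WB@(0,1): attacks (1,2) (1,0) [ray(1,1) blocked at (1,2)]
  WK@(1,2): attacks (1,3) (1,1) (2,2) (0,2) (2,3) (2,1) (0,3) (0,1)
  WN@(4,1): attacks (3,3) (2,2) (2,0)
  WR@(4,2): attacks (4,3) (4,4) (4,1) (3,2) (2,2) (1,2) [ray(0,-1) blocked at (4,1); ray(-1,0) blocked at (1,2)]
W attacks (4,2): no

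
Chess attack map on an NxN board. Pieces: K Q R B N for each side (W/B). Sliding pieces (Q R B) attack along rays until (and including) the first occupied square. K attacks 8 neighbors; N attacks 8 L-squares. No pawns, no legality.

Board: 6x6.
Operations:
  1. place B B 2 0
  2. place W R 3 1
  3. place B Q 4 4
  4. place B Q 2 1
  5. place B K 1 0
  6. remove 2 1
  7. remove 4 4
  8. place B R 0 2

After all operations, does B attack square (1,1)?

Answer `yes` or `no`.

Answer: yes

Derivation:
Op 1: place BB@(2,0)
Op 2: place WR@(3,1)
Op 3: place BQ@(4,4)
Op 4: place BQ@(2,1)
Op 5: place BK@(1,0)
Op 6: remove (2,1)
Op 7: remove (4,4)
Op 8: place BR@(0,2)
Per-piece attacks for B:
  BR@(0,2): attacks (0,3) (0,4) (0,5) (0,1) (0,0) (1,2) (2,2) (3,2) (4,2) (5,2)
  BK@(1,0): attacks (1,1) (2,0) (0,0) (2,1) (0,1)
  BB@(2,0): attacks (3,1) (1,1) (0,2) [ray(1,1) blocked at (3,1); ray(-1,1) blocked at (0,2)]
B attacks (1,1): yes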